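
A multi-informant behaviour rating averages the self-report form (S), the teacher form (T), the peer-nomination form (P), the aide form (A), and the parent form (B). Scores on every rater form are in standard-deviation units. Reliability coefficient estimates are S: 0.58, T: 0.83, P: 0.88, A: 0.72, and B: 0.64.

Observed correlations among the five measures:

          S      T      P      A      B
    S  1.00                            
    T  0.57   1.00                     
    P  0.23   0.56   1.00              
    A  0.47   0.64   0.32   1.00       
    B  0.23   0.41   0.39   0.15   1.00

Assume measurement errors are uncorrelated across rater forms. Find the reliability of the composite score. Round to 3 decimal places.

Var(S+T+P+A+B) = 5 + 2·[0.57 + 0.23 + 0.47 + 0.23 + 0.56 + 0.64 + 0.41 + 0.32 + 0.39 + 0.15] = 5 + 7.94 = 12.94.
With uncorrelated errors the cross-covariances are all true-score covariance, so they carry over unchanged; only the diagonal terms shrink to ρᵢσᵢ².
True-score variance = [0.58 + 0.83 + 0.88 + 0.72 + 0.64] + 7.94 = 3.65 + 7.94 = 11.59.
Reliability = 11.59 / 12.94 = 0.896.

0.896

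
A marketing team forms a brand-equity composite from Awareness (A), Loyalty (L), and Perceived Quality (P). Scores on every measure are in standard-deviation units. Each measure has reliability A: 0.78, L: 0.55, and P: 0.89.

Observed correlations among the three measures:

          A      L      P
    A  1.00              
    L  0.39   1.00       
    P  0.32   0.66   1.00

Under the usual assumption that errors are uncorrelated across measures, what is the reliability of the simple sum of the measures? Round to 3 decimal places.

0.864

Var(A+L+P) = 3 + 2·[0.39 + 0.32 + 0.66] = 3 + 2.74 = 5.74.
Because errors are independent across components, Cov(Tᵢ,Tⱼ) = Cov(Xᵢ,Xⱼ); the off-diagonal part of the true-score variance is the same as above.
True-score variance = [0.78 + 0.55 + 0.89] + 2.74 = 2.22 + 2.74 = 4.96.
Reliability = 4.96 / 5.74 = 0.864.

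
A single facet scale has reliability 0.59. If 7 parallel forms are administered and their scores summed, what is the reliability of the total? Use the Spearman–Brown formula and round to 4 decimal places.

ρ_k = kρ / (1 + (k−1)ρ) = 7·0.59 / (1 + 6·0.59) = 4.130 / 4.540 = 0.9097.

0.9097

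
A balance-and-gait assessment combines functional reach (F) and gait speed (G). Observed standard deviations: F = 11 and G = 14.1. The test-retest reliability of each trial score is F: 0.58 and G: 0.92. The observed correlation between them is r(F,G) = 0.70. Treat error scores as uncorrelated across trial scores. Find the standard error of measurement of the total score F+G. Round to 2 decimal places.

Var(total) = 319.81 + 217.14 = 536.95.
True-score variance = 253.085 + 217.14 = 470.225, so reliability = 0.8757.
Error variance = 536.95 − 470.225 = 66.7248; SEM = √66.7248 = 8.17.

8.17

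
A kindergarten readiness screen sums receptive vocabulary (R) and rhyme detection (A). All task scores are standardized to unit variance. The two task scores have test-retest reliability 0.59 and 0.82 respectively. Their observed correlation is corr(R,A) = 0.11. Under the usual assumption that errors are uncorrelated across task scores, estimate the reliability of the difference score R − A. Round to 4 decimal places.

0.6685

Var(R−A) = 1 + 1 − 2·0.11 = 2 − 0.22 = 1.78.
With uncorrelated errors the cross-covariances are all true-score covariance, so they carry over unchanged; only the diagonal terms shrink to ρᵢσᵢ².
True-score variance = [0.59 + 0.82] − 0.22 = 1.41 − 0.22 = 1.19.
Reliability = 1.19 / 1.78 = 0.6685.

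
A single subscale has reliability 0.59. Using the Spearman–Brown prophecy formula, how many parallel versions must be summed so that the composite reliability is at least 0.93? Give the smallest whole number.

k ≥ ρ*(1−ρ₁)/(ρ₁(1−ρ*)) = 0.93·0.41 / (0.59·0.07) = 9.232.
Smallest integer k = 10.

10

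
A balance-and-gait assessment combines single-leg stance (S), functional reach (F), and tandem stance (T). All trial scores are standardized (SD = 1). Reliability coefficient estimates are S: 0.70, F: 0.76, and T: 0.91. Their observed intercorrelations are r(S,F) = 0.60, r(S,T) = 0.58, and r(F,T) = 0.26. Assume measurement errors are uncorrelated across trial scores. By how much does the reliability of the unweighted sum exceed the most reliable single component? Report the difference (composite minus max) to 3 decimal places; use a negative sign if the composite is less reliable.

Var(sum) = 3 + 2.88 = 5.88; true-score variance = 2.37 + 2.88 = 5.25; composite reliability = 0.8929.
Max component reliability = 0.9100.
Difference = 0.8929 − 0.9100 = -0.017.

-0.017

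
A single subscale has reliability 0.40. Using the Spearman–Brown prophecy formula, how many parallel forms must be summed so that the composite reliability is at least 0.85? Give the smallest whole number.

k ≥ ρ*(1−ρ₁)/(ρ₁(1−ρ*)) = 0.85·0.60 / (0.40·0.15) = 8.500.
Smallest integer k = 9.

9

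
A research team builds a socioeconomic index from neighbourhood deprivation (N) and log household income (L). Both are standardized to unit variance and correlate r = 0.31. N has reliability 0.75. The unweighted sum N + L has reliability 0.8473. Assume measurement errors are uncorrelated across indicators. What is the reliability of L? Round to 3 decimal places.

Var(N+L) = 2 + 2·0.31 = 2.620.
True-score variance = ρ_N + ρ_L + 2·0.31, so 0.8473 = (0.75 + ρ_L + 0.62) / 2.620.
ρ_L = 0.8473·2.620 − 0.75 − 0.62 = 0.850.

0.850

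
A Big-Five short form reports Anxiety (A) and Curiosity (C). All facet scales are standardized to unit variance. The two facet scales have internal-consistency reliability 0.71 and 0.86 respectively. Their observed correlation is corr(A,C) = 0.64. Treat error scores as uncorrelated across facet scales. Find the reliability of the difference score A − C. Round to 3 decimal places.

0.403

Var(A−C) = 1 + 1 − 2·0.64 = 2 − 1.28 = 0.72.
Because errors are independent across components, Cov(Tᵢ,Tⱼ) = Cov(Xᵢ,Xⱼ); the off-diagonal part of the true-score variance is the same as above.
True-score variance = [0.71 + 0.86] − 1.28 = 1.57 − 1.28 = 0.29.
Reliability = 0.29 / 0.72 = 0.403.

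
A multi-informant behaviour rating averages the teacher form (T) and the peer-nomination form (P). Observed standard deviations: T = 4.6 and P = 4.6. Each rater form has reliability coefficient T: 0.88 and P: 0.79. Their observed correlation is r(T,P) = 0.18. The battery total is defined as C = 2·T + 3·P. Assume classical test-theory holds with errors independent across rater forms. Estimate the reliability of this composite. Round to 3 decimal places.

Var(C) = 2²·4.6² + 3²·4.6² + 2·[6·4.6·4.6·0.18] = 275.08 + 45.7056 = 320.786.
Because errors are independent across components, Cov(Tᵢ,Tⱼ) = Cov(Xᵢ,Xⱼ); the off-diagonal part of the true-score variance is the same as above.
True-score variance = [2²·4.6²·0.88 + 3²·4.6²·0.79] + 45.7056 = 224.931 + 45.7056 = 270.636.
Reliability = 270.636 / 320.786 = 0.844.

0.844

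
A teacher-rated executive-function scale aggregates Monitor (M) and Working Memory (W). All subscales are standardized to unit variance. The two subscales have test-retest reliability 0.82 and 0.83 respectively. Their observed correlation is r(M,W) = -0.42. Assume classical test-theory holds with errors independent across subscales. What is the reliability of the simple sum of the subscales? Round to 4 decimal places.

Var(M+W) = 2 + 2·[(-0.42)] = 2 − 0.84 = 1.16.
Because errors are independent across components, Cov(Tᵢ,Tⱼ) = Cov(Xᵢ,Xⱼ); the off-diagonal part of the true-score variance is the same as above.
True-score variance = [0.82 + 0.83] − 0.84 = 1.65 − 0.84 = 0.81.
Reliability = 0.81 / 1.16 = 0.6983.

0.6983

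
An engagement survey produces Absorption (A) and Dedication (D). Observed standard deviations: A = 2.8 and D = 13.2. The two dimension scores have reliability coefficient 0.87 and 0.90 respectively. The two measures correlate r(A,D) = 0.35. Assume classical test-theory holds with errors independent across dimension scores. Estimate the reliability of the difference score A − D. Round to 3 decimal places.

Var(A−D) = 2.8² + 13.2² − 2·2.8·13.2·0.35 = 182.08 − 25.872 = 156.208.
Because errors are independent across components, Cov(Tᵢ,Tⱼ) = Cov(Xᵢ,Xⱼ); the off-diagonal part of the true-score variance is the same as above.
True-score variance = [2.8²·0.87 + 13.2²·0.90] − 25.872 = 163.637 − 25.872 = 137.765.
Reliability = 137.765 / 156.208 = 0.882.

0.882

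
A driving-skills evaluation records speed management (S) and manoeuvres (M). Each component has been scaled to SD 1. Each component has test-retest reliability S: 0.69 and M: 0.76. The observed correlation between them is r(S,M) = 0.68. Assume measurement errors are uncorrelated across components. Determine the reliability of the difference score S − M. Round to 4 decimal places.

Var(S−M) = 1 + 1 − 2·0.68 = 2 − 1.36 = 0.64.
Under uncorrelated errors the observed covariances equal the true-score covariances, so only the own-variance terms attenuate.
True-score variance = [0.69 + 0.76] − 1.36 = 1.45 − 1.36 = 0.09.
Reliability = 0.09 / 0.64 = 0.1406.

0.1406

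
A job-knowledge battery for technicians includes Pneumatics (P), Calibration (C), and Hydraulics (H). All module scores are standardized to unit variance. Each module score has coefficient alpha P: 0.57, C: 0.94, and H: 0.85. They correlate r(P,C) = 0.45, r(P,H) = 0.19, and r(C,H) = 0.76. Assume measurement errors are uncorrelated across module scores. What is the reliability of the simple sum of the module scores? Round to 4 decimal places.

Var(P+C+H) = 3 + 2·[0.45 + 0.19 + 0.76] = 3 + 2.8 = 5.8.
Because errors are independent across components, Cov(Tᵢ,Tⱼ) = Cov(Xᵢ,Xⱼ); the off-diagonal part of the true-score variance is the same as above.
True-score variance = [0.57 + 0.94 + 0.85] + 2.8 = 2.36 + 2.8 = 5.16.
Reliability = 5.16 / 5.8 = 0.8897.

0.8897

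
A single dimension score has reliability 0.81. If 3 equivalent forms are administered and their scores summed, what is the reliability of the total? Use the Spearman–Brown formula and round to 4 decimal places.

0.9275

ρ_k = kρ / (1 + (k−1)ρ) = 3·0.81 / (1 + 2·0.81) = 2.430 / 2.620 = 0.9275.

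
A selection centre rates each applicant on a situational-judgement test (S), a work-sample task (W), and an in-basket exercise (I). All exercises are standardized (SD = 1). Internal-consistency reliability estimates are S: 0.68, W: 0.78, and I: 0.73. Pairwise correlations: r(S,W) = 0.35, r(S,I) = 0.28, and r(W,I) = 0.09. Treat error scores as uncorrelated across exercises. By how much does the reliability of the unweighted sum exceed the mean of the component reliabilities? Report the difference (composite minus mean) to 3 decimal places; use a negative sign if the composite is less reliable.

0.088

Var(sum) = 3 + 1.44 = 4.44; true-score variance = 2.19 + 1.44 = 3.63; composite reliability = 0.8176.
Mean component reliability = 0.7300.
Difference = 0.8176 − 0.7300 = 0.088.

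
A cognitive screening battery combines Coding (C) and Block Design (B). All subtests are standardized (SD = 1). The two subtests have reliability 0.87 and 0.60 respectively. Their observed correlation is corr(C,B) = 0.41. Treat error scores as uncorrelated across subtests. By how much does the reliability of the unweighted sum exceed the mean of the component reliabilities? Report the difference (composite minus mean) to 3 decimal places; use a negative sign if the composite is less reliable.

0.077

Var(sum) = 2 + 0.82 = 2.82; true-score variance = 1.47 + 0.82 = 2.29; composite reliability = 0.8121.
Mean component reliability = 0.7350.
Difference = 0.8121 − 0.7350 = 0.077.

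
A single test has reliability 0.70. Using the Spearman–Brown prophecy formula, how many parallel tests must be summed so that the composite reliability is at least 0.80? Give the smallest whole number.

k ≥ ρ*(1−ρ₁)/(ρ₁(1−ρ*)) = 0.80·0.30 / (0.70·0.20) = 1.714.
Smallest integer k = 2.

2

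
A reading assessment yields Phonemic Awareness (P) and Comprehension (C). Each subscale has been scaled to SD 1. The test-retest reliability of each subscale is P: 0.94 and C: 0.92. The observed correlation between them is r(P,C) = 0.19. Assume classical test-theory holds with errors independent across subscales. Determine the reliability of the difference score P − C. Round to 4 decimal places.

0.9136

Var(P−C) = 1 + 1 − 2·0.19 = 2 − 0.38 = 1.62.
Under uncorrelated errors the observed covariances equal the true-score covariances, so only the own-variance terms attenuate.
True-score variance = [0.94 + 0.92] − 0.38 = 1.86 − 0.38 = 1.48.
Reliability = 1.48 / 1.62 = 0.9136.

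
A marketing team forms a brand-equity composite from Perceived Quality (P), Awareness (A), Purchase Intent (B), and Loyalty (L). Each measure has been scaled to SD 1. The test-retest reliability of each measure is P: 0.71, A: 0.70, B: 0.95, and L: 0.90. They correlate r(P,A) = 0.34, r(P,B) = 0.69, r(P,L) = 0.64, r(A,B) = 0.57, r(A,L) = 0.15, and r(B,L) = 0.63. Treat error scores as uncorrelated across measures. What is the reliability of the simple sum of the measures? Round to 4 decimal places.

0.9263

Var(P+A+B+L) = 4 + 2·[0.34 + 0.69 + 0.64 + 0.57 + 0.15 + 0.63] = 4 + 6.04 = 10.04.
Because errors are independent across components, Cov(Tᵢ,Tⱼ) = Cov(Xᵢ,Xⱼ); the off-diagonal part of the true-score variance is the same as above.
True-score variance = [0.71 + 0.70 + 0.95 + 0.90] + 6.04 = 3.26 + 6.04 = 9.3.
Reliability = 9.3 / 10.04 = 0.9263.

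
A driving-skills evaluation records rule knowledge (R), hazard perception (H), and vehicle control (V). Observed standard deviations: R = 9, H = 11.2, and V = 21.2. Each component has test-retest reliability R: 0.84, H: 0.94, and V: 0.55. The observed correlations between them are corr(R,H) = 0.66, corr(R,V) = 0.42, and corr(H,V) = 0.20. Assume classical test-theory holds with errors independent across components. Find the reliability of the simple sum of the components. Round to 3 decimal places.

Var(R+H+V) = 9² + 11.2² + 21.2² + 2·[9·11.2·0.66 + 9·21.2·0.42 + 11.2·21.2·0.20] = 655.88 + 388.304 = 1044.18.
Under uncorrelated errors the observed covariances equal the true-score covariances, so only the own-variance terms attenuate.
True-score variance = [9²·0.84 + 11.2²·0.94 + 21.2²·0.55] + 388.304 = 433.146 + 388.304 = 821.45.
Reliability = 821.45 / 1044.18 = 0.787.

0.787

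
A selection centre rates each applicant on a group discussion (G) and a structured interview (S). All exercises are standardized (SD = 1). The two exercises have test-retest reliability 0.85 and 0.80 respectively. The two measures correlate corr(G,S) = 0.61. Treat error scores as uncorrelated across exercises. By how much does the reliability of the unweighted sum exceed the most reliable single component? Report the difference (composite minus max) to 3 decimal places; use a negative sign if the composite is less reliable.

0.041

Var(sum) = 2 + 1.22 = 3.22; true-score variance = 1.65 + 1.22 = 2.87; composite reliability = 0.8913.
Max component reliability = 0.8500.
Difference = 0.8913 − 0.8500 = 0.041.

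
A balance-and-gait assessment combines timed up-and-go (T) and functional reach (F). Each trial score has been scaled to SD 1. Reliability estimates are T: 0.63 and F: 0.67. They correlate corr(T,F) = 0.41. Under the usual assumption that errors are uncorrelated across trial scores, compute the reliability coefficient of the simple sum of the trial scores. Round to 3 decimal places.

Var(T+F) = 2 + 2·[0.41] = 2 + 0.82 = 2.82.
With uncorrelated errors the cross-covariances are all true-score covariance, so they carry over unchanged; only the diagonal terms shrink to ρᵢσᵢ².
True-score variance = [0.63 + 0.67] + 0.82 = 1.3 + 0.82 = 2.12.
Reliability = 2.12 / 2.82 = 0.752.

0.752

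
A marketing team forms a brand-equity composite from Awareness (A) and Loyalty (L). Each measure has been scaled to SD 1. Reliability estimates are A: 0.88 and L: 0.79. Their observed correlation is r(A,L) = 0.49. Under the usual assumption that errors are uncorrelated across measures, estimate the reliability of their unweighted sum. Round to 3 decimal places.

Var(A+L) = 2 + 2·[0.49] = 2 + 0.98 = 2.98.
With uncorrelated errors the cross-covariances are all true-score covariance, so they carry over unchanged; only the diagonal terms shrink to ρᵢσᵢ².
True-score variance = [0.88 + 0.79] + 0.98 = 1.67 + 0.98 = 2.65.
Reliability = 2.65 / 2.98 = 0.889.

0.889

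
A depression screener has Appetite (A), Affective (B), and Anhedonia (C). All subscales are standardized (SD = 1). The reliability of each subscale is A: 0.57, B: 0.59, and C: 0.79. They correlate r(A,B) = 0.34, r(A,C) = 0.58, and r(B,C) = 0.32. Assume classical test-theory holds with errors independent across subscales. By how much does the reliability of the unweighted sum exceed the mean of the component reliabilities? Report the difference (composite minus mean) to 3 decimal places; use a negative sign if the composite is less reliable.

0.158

Var(sum) = 3 + 2.48 = 5.48; true-score variance = 1.95 + 2.48 = 4.43; composite reliability = 0.8084.
Mean component reliability = 0.6500.
Difference = 0.8084 − 0.6500 = 0.158.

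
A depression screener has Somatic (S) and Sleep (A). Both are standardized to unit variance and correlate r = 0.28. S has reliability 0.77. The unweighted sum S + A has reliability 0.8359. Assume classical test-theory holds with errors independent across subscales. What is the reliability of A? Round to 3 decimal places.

0.810

Var(S+A) = 2 + 2·0.28 = 2.560.
True-score variance = ρ_S + ρ_A + 2·0.28, so 0.8359 = (0.77 + ρ_A + 0.56) / 2.560.
ρ_A = 0.8359·2.560 − 0.77 − 0.56 = 0.810.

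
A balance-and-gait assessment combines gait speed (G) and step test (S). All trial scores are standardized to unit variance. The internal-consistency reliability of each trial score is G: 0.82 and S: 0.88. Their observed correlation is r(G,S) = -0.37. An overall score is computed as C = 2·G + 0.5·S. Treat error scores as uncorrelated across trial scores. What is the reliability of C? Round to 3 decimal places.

Var(C) = 2² + 0.5² + 2·[(-0.37)] = 4.25 − 0.74 = 3.51.
Because errors are independent across components, Cov(Tᵢ,Tⱼ) = Cov(Xᵢ,Xⱼ); the off-diagonal part of the true-score variance is the same as above.
True-score variance = [2²·0.82 + 0.5²·0.88] − 0.74 = 3.5 − 0.74 = 2.76.
Reliability = 2.76 / 3.51 = 0.786.

0.786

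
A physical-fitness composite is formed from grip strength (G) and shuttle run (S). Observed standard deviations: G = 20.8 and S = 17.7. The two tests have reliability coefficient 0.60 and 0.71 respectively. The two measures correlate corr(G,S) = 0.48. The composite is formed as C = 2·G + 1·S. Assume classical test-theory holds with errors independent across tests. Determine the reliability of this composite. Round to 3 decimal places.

0.715

Var(C) = 2²·20.8² + 17.7² + 2·[2·20.8·17.7·0.48] = 2043.85 + 706.867 = 2750.72.
Under uncorrelated errors the observed covariances equal the true-score covariances, so only the own-variance terms attenuate.
True-score variance = [2²·20.8²·0.60 + 17.7²·0.71] + 706.867 = 1260.77 + 706.867 = 1967.64.
Reliability = 1967.64 / 2750.72 = 0.715.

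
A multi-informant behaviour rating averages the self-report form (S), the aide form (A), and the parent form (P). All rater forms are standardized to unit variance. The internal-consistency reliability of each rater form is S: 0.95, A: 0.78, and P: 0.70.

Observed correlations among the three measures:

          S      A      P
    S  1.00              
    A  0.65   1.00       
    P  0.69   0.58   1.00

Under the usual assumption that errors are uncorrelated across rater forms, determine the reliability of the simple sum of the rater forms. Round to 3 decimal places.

0.917

Var(S+A+P) = 3 + 2·[0.65 + 0.69 + 0.58] = 3 + 3.84 = 6.84.
Because errors are independent across components, Cov(Tᵢ,Tⱼ) = Cov(Xᵢ,Xⱼ); the off-diagonal part of the true-score variance is the same as above.
True-score variance = [0.95 + 0.78 + 0.70] + 3.84 = 2.43 + 3.84 = 6.27.
Reliability = 6.27 / 6.84 = 0.917.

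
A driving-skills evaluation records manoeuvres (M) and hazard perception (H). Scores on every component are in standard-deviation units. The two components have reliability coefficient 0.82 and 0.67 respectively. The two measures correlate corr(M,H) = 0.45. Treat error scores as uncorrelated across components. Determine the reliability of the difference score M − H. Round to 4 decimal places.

Var(M−H) = 1 + 1 − 2·0.45 = 2 − 0.9 = 1.1.
Under uncorrelated errors the observed covariances equal the true-score covariances, so only the own-variance terms attenuate.
True-score variance = [0.82 + 0.67] − 0.9 = 1.49 − 0.9 = 0.59.
Reliability = 0.59 / 1.1 = 0.5364.

0.5364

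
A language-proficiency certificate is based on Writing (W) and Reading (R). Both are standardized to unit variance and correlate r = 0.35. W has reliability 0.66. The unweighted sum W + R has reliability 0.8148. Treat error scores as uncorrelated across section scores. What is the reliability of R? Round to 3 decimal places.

Var(W+R) = 2 + 2·0.35 = 2.700.
True-score variance = ρ_W + ρ_R + 2·0.35, so 0.8148 = (0.66 + ρ_R + 0.70) / 2.700.
ρ_R = 0.8148·2.700 − 0.66 − 0.70 = 0.840.

0.840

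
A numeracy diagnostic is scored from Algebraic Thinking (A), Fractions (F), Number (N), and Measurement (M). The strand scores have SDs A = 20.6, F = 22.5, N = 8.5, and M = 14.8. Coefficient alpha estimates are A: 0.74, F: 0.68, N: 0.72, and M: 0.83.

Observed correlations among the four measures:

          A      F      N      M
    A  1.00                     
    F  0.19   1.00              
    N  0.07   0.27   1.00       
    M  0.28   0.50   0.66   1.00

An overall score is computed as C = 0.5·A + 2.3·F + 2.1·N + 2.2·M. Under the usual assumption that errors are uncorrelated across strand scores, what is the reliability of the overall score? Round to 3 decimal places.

Var(C) = 0.5²·20.6² + 2.3²·22.5² + 2.1²·8.5² + 2.2²·14.8² + 2·[1.15·20.6·22.5·0.19 + 1.05·20.6·8.5·0.07 + 1.1·20.6·14.8·0.28 + 4.83·22.5·8.5·0.27 + 5.06·22.5·14.8·0.50 + 4.62·8.5·14.8·0.66] = 4162.93 + 3367.07 = 7530.
With uncorrelated errors the cross-covariances are all true-score covariance, so they carry over unchanged; only the diagonal terms shrink to ρᵢσᵢ².
True-score variance = [0.5²·20.6²·0.74 + 2.3²·22.5²·0.68 + 2.1²·8.5²·0.72 + 2.2²·14.8²·0.83] + 3367.07 = 3008.92 + 3367.07 = 6376.
Reliability = 6376 / 7530 = 0.847.

0.847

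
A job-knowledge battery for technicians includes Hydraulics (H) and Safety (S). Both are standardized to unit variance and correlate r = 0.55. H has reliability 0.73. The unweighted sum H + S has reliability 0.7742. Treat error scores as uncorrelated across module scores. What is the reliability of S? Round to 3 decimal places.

Var(H+S) = 2 + 2·0.55 = 3.100.
True-score variance = ρ_H + ρ_S + 2·0.55, so 0.7742 = (0.73 + ρ_S + 1.10) / 3.100.
ρ_S = 0.7742·3.100 − 0.73 − 1.10 = 0.570.

0.570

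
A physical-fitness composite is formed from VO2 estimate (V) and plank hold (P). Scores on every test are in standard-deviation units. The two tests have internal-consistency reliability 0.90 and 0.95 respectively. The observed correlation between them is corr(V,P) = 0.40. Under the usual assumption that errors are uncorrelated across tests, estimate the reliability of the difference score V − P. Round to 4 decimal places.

Var(V−P) = 1 + 1 − 2·0.40 = 2 − 0.8 = 1.2.
Under uncorrelated errors the observed covariances equal the true-score covariances, so only the own-variance terms attenuate.
True-score variance = [0.90 + 0.95] − 0.8 = 1.85 − 0.8 = 1.05.
Reliability = 1.05 / 1.2 = 0.8750.

0.8750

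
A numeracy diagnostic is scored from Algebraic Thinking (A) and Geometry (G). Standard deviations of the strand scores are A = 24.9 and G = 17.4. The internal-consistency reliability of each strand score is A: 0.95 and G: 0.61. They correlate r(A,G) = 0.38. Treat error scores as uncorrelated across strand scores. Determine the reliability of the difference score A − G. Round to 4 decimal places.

Var(A−G) = 24.9² + 17.4² − 2·24.9·17.4·0.38 = 922.77 − 329.278 = 593.492.
Because errors are independent across components, Cov(Tᵢ,Tⱼ) = Cov(Xᵢ,Xⱼ); the off-diagonal part of the true-score variance is the same as above.
True-score variance = [24.9²·0.95 + 17.4²·0.61] − 329.278 = 773.693 − 329.278 = 444.415.
Reliability = 444.415 / 593.492 = 0.7488.

0.7488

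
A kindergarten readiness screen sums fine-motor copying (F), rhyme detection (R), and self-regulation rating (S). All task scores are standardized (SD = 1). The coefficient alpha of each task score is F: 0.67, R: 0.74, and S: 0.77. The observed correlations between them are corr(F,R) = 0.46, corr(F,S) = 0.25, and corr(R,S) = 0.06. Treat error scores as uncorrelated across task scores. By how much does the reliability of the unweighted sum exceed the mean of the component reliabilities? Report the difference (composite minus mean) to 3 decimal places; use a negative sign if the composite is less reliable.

Var(sum) = 3 + 1.54 = 4.54; true-score variance = 2.18 + 1.54 = 3.72; composite reliability = 0.8194.
Mean component reliability = 0.7267.
Difference = 0.8194 − 0.7267 = 0.093.

0.093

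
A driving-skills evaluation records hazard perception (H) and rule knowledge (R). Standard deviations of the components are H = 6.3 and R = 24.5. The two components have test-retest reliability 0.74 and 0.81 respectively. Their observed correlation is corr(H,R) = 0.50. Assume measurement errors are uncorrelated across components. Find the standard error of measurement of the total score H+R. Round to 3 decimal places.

11.152

Var(total) = 639.94 + 154.35 = 794.29.
True-score variance = 515.573 + 154.35 = 669.923, so reliability = 0.8434.
Error variance = 794.29 − 669.923 = 124.367; SEM = √124.367 = 11.152.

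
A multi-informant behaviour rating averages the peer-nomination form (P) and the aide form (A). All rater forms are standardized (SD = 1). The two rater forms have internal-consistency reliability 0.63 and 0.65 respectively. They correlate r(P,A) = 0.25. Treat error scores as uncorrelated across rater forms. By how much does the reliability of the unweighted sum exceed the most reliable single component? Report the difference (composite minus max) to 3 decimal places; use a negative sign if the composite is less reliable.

0.062

Var(sum) = 2 + 0.5 = 2.5; true-score variance = 1.28 + 0.5 = 1.78; composite reliability = 0.7120.
Max component reliability = 0.6500.
Difference = 0.7120 − 0.6500 = 0.062.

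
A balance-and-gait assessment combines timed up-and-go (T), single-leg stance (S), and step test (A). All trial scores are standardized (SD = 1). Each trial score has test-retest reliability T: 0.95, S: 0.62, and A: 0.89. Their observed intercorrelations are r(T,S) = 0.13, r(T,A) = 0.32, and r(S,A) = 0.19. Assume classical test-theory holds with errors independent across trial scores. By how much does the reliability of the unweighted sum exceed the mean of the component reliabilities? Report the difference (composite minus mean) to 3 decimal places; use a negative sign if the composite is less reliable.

0.054

Var(sum) = 3 + 1.28 = 4.28; true-score variance = 2.46 + 1.28 = 3.74; composite reliability = 0.8738.
Mean component reliability = 0.8200.
Difference = 0.8738 − 0.8200 = 0.054.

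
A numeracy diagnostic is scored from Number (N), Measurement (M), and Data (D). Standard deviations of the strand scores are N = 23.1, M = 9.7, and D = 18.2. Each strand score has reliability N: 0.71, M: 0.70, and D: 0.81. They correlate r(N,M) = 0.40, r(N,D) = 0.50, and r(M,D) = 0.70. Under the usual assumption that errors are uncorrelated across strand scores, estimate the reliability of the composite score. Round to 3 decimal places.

Var(N+M+D) = 23.1² + 9.7² + 18.2² + 2·[23.1·9.7·0.40 + 23.1·18.2·0.50 + 9.7·18.2·0.70] = 958.94 + 846.832 = 1805.77.
With uncorrelated errors the cross-covariances are all true-score covariance, so they carry over unchanged; only the diagonal terms shrink to ρᵢσᵢ².
True-score variance = [23.1²·0.71 + 9.7²·0.70 + 18.2²·0.81] + 846.832 = 713.03 + 846.832 = 1559.86.
Reliability = 1559.86 / 1805.77 = 0.864.

0.864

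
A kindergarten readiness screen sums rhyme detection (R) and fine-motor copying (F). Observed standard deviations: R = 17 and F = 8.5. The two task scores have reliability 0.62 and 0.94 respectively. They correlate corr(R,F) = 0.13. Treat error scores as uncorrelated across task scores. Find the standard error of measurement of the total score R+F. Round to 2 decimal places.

10.68

Var(total) = 361.25 + 37.57 = 398.82.
True-score variance = 247.095 + 37.57 = 284.665, so reliability = 0.7138.
Error variance = 398.82 − 284.665 = 114.155; SEM = √114.155 = 10.68.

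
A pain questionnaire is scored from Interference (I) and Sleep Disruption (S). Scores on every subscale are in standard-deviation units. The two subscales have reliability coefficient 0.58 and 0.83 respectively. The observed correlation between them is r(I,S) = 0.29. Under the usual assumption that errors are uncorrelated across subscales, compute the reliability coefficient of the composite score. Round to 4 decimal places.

Var(I+S) = 2 + 2·[0.29] = 2 + 0.58 = 2.58.
Because errors are independent across components, Cov(Tᵢ,Tⱼ) = Cov(Xᵢ,Xⱼ); the off-diagonal part of the true-score variance is the same as above.
True-score variance = [0.58 + 0.83] + 0.58 = 1.41 + 0.58 = 1.99.
Reliability = 1.99 / 2.58 = 0.7713.

0.7713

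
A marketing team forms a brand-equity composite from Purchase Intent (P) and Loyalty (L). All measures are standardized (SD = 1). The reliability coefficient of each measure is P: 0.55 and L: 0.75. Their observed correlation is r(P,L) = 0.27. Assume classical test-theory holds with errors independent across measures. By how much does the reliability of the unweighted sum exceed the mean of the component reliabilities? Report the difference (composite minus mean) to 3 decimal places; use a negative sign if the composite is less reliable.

0.074

Var(sum) = 2 + 0.54 = 2.54; true-score variance = 1.3 + 0.54 = 1.84; composite reliability = 0.7244.
Mean component reliability = 0.6500.
Difference = 0.7244 − 0.6500 = 0.074.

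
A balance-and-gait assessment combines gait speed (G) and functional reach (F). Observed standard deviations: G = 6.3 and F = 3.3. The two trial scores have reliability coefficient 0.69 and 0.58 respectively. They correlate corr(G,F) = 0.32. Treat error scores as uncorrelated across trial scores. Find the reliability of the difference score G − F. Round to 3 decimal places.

0.547

Var(G−F) = 6.3² + 3.3² − 2·6.3·3.3·0.32 = 50.58 − 13.3056 = 37.2744.
Under uncorrelated errors the observed covariances equal the true-score covariances, so only the own-variance terms attenuate.
True-score variance = [6.3²·0.69 + 3.3²·0.58] − 13.3056 = 33.7023 − 13.3056 = 20.3967.
Reliability = 20.3967 / 37.2744 = 0.547.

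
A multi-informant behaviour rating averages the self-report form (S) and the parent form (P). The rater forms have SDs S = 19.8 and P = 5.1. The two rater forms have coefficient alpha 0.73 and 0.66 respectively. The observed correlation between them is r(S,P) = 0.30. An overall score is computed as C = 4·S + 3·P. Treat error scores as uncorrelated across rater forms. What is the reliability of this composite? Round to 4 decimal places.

0.7549

Var(C) = 4²·19.8² + 3²·5.1² + 2·[12·19.8·5.1·0.30] = 6506.73 + 727.056 = 7233.79.
With uncorrelated errors the cross-covariances are all true-score covariance, so they carry over unchanged; only the diagonal terms shrink to ρᵢσᵢ².
True-score variance = [4²·19.8²·0.73 + 3²·5.1²·0.66] + 727.056 = 4733.53 + 727.056 = 5460.58.
Reliability = 5460.58 / 7233.79 = 0.7549.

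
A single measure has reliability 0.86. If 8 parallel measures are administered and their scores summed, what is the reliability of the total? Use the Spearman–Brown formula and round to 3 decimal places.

0.980

ρ_k = kρ / (1 + (k−1)ρ) = 8·0.86 / (1 + 7·0.86) = 6.880 / 7.020 = 0.980.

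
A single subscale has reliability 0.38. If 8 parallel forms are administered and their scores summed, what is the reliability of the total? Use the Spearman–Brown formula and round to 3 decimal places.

0.831

ρ_k = kρ / (1 + (k−1)ρ) = 8·0.38 / (1 + 7·0.38) = 3.040 / 3.660 = 0.831.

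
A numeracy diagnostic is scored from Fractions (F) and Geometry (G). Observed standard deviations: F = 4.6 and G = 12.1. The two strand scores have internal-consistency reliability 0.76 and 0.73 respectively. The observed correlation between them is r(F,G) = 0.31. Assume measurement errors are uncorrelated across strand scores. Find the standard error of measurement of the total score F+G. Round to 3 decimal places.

6.679

Var(total) = 167.57 + 34.5092 = 202.079.
True-score variance = 122.961 + 34.5092 = 157.47, so reliability = 0.7792.
Error variance = 202.079 − 157.47 = 44.6091; SEM = √44.6091 = 6.679.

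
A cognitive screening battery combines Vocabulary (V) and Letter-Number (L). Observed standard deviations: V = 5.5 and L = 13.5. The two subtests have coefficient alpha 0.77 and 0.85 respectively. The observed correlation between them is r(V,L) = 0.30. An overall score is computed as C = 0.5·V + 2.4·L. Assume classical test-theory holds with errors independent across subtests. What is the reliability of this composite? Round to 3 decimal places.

Var(C) = 0.5²·5.5² + 2.4²·13.5² + 2·[1.2·5.5·13.5·0.30] = 1057.32 + 53.46 = 1110.78.
With uncorrelated errors the cross-covariances are all true-score covariance, so they carry over unchanged; only the diagonal terms shrink to ρᵢσᵢ².
True-score variance = [0.5²·5.5²·0.77 + 2.4²·13.5²·0.85] + 53.46 = 898.119 + 53.46 = 951.579.
Reliability = 951.579 / 1110.78 = 0.857.

0.857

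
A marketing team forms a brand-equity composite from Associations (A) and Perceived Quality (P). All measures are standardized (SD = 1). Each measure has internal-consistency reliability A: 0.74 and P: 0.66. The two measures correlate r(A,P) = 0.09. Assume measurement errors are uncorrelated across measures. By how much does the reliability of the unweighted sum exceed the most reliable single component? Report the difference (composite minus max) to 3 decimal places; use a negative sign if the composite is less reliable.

Var(sum) = 2 + 0.18 = 2.18; true-score variance = 1.4 + 0.18 = 1.58; composite reliability = 0.7248.
Max component reliability = 0.7400.
Difference = 0.7248 − 0.7400 = -0.015.

-0.015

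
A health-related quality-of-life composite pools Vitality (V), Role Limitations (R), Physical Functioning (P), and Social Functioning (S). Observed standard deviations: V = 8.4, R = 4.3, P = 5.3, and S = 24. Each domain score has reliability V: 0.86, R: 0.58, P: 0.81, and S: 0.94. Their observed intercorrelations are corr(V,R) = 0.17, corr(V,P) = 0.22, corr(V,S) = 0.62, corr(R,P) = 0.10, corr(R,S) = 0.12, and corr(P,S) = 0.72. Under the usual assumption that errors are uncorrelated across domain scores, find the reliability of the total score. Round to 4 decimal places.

Var(V+R+P+S) = 8.4² + 4.3² + 5.3² + 24² + 2·[8.4·4.3·0.17 + 8.4·5.3·0.22 + 8.4·24·0.62 + 4.3·5.3·0.10 + 4.3·24·0.12 + 5.3·24·0.72] = 693.14 + 494.348 = 1187.49.
With uncorrelated errors the cross-covariances are all true-score covariance, so they carry over unchanged; only the diagonal terms shrink to ρᵢσᵢ².
True-score variance = [8.4²·0.86 + 4.3²·0.58 + 5.3²·0.81 + 24²·0.94] + 494.348 = 635.599 + 494.348 = 1129.95.
Reliability = 1129.95 / 1187.49 = 0.9515.

0.9515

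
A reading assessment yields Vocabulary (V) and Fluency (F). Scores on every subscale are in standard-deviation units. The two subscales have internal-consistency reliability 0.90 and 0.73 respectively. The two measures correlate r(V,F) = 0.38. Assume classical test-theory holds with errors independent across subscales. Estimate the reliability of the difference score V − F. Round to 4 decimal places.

0.7016

Var(V−F) = 1 + 1 − 2·0.38 = 2 − 0.76 = 1.24.
Under uncorrelated errors the observed covariances equal the true-score covariances, so only the own-variance terms attenuate.
True-score variance = [0.90 + 0.73] − 0.76 = 1.63 − 0.76 = 0.87.
Reliability = 0.87 / 1.24 = 0.7016.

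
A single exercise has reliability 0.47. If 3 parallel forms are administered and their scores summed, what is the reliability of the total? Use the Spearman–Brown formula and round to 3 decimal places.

0.727

ρ_k = kρ / (1 + (k−1)ρ) = 3·0.47 / (1 + 2·0.47) = 1.410 / 1.940 = 0.727.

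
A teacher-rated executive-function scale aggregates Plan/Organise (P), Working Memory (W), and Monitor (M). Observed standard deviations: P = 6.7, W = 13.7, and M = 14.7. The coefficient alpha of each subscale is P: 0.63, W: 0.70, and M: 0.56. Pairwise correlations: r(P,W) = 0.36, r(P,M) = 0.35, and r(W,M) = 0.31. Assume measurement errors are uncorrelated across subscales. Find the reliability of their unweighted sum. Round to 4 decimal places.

0.7629

Var(P+W+M) = 6.7² + 13.7² + 14.7² + 2·[6.7·13.7·0.36 + 6.7·14.7·0.35 + 13.7·14.7·0.31] = 448.67 + 259.894 = 708.564.
Under uncorrelated errors the observed covariances equal the true-score covariances, so only the own-variance terms attenuate.
True-score variance = [6.7²·0.63 + 13.7²·0.70 + 14.7²·0.56] + 259.894 = 280.674 + 259.894 = 540.568.
Reliability = 540.568 / 708.564 = 0.7629.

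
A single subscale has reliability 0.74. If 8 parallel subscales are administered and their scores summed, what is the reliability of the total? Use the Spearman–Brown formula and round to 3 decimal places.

0.958

ρ_k = kρ / (1 + (k−1)ρ) = 8·0.74 / (1 + 7·0.74) = 5.920 / 6.180 = 0.958.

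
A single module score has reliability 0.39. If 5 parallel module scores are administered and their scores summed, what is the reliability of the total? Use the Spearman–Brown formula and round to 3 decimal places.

ρ_k = kρ / (1 + (k−1)ρ) = 5·0.39 / (1 + 4·0.39) = 1.950 / 2.560 = 0.762.

0.762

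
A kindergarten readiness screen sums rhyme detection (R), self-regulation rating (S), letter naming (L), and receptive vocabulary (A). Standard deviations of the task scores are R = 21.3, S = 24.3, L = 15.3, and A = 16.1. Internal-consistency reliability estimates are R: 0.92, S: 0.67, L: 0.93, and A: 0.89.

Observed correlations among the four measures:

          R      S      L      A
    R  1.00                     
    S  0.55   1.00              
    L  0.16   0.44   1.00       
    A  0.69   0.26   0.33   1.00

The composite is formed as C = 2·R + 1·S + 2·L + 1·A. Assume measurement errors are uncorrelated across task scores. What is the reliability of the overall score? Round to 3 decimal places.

0.940

Var(C) = 2²·21.3² + 24.3² + 2²·15.3² + 16.1² + 2·[2·21.3·24.3·0.55 + 4·21.3·15.3·0.16 + 2·21.3·16.1·0.69 + 2·24.3·15.3·0.44 + 24.3·16.1·0.26 + 2·15.3·16.1·0.33] = 3600.82 + 3685.27 = 7286.09.
Because errors are independent across components, Cov(Tᵢ,Tⱼ) = Cov(Xᵢ,Xⱼ); the off-diagonal part of the true-score variance is the same as above.
True-score variance = [2²·21.3²·0.92 + 24.3²·0.67 + 2²·15.3²·0.93 + 16.1²·0.89] + 3685.27 = 3166.72 + 3685.27 = 6851.99.
Reliability = 6851.99 / 7286.09 = 0.940.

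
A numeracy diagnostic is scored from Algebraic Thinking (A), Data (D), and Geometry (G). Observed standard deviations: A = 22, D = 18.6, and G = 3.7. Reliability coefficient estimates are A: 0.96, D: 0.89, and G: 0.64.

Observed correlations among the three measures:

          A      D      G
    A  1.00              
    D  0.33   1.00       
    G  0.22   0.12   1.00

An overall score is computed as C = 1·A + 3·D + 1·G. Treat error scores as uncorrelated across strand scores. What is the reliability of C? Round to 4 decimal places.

0.9186

Var(C) = 22² + 3²·18.6² + 3.7² + 2·[3·22·18.6·0.33 + 22·3.7·0.22 + 3·18.6·3.7·0.12] = 3611.33 + 895.582 = 4506.91.
With uncorrelated errors the cross-covariances are all true-score covariance, so they carry over unchanged; only the diagonal terms shrink to ρᵢσᵢ².
True-score variance = [22²·0.96 + 3²·18.6²·0.89 + 3.7²·0.64] + 895.582 = 3244.54 + 895.582 = 4140.12.
Reliability = 4140.12 / 4506.91 = 0.9186.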